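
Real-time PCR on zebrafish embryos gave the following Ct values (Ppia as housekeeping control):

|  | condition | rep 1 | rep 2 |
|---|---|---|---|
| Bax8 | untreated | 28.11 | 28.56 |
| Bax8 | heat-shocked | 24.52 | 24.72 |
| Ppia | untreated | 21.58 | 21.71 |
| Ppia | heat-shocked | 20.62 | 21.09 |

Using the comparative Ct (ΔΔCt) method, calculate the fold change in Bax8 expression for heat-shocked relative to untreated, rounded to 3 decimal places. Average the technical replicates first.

7.595

Mean Ct: Bax8 untreated 28.335; Bax8 heat-shocked 24.620; Ppia untreated 21.645; Ppia heat-shocked 20.855
ΔCt(untreated) = 28.335 − 21.645 = 6.690
ΔCt(heat-shocked) = 24.620 − 20.855 = 3.765
ΔΔCt = 3.765 − 6.690 = -2.925
Fold change = 2^(−(-2.925)) = 2^2.925 = 7.5947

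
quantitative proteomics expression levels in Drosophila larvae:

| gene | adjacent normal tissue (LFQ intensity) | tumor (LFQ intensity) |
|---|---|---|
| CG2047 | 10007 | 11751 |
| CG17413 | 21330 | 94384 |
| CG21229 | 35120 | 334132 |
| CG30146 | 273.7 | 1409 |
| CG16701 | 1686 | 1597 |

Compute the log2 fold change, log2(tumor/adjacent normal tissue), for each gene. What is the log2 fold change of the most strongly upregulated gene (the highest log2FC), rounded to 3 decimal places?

log2(11751/10007) = 0.232  (CG2047)
log2(94384/21330) = 2.146  (CG17413)
log2(334132/35120) = 3.250  (CG21229)
log2(1409/273.7) = 2.364  (CG30146)
log2(1597/1686) = -0.078  (CG16701)
CG21229 is most strongly upregulated.

3.250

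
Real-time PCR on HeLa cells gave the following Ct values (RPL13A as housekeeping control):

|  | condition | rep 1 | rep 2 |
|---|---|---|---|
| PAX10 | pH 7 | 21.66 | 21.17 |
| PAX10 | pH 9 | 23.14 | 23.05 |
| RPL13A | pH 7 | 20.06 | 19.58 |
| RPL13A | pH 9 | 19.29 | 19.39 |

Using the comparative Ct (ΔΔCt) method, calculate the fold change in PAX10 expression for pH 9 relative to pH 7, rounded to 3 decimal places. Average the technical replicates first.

Mean Ct: PAX10 pH 7 21.415; PAX10 pH 9 23.095; RPL13A pH 7 19.820; RPL13A pH 9 19.340
ΔCt(pH 7) = 21.415 − 19.820 = 1.595
ΔCt(pH 9) = 23.095 − 19.340 = 3.755
ΔΔCt = 3.755 − 1.595 = 2.160
Fold change = 2^(−2.160) = 0.2238

0.224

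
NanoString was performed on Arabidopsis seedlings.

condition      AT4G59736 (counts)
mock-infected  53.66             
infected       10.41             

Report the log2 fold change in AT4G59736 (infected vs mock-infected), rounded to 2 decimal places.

-2.37

Fold change = 10.41 / 53.66 = 0.1940
log2(0.1940) = -2.366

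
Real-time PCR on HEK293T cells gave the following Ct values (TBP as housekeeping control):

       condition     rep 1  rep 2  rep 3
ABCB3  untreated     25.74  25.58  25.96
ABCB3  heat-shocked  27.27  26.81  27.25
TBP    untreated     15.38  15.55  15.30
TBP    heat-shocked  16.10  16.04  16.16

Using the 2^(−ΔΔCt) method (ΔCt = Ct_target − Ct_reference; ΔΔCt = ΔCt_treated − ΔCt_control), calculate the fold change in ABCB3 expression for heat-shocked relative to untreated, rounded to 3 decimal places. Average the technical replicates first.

Mean Ct: ABCB3 untreated 25.760; ABCB3 heat-shocked 27.110; TBP untreated 15.410; TBP heat-shocked 16.100
ΔCt(untreated) = 25.760 − 15.410 = 10.350
ΔCt(heat-shocked) = 27.110 − 16.100 = 11.010
ΔΔCt = 11.010 − 10.350 = 0.660
Fold change = 2^(−0.660) = 0.6329

0.633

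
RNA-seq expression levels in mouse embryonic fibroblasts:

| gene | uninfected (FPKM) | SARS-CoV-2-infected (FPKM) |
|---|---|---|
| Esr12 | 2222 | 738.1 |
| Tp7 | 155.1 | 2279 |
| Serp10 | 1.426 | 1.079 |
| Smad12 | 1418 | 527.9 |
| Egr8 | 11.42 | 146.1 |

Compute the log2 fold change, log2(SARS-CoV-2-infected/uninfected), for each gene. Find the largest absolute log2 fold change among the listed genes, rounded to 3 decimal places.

3.877

log2(738.1/2222) = -1.590  (Esr12)
log2(2279/155.1) = 3.877  (Tp7)
log2(1.079/1.426) = -0.402  (Serp10)
log2(527.9/1418) = -1.426  (Smad12)
log2(146.1/11.42) = 3.677  (Egr8)
The largest magnitude belongs to Tp7.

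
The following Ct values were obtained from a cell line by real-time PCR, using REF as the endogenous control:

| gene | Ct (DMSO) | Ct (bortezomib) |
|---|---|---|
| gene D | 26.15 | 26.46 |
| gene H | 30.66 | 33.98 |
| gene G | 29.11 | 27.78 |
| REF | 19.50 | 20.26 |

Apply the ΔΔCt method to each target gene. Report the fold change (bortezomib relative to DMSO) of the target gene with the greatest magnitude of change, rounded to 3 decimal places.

gene D: ΔΔCt = (26.46−20.26) − (26.15−19.50) = 6.20 − 6.65 = -0.45; fold change = 2^0.45 = 1.366
gene H: ΔΔCt = (33.98−20.26) − (30.66−19.50) = 13.72 − 11.16 = 2.56; fold change = 2^-2.56 = 0.170
gene G: ΔΔCt = (27.78−20.26) − (29.11−19.50) = 7.52 − 9.61 = -2.09; fold change = 2^2.09 = 4.257
gene H has the largest |ΔΔCt| = 2.56.

0.170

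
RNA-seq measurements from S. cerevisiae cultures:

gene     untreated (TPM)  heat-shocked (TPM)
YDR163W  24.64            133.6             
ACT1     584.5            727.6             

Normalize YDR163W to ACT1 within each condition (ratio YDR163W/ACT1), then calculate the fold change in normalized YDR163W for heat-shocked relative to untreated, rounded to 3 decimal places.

4.356

YDR163W/ACT1 (untreated) = 24.64 / 584.5 = 0.042156
YDR163W/ACT1 (heat-shocked) = 133.6 / 727.6 = 0.18362
Fold change = 0.18362 / 0.042156 = 4.3557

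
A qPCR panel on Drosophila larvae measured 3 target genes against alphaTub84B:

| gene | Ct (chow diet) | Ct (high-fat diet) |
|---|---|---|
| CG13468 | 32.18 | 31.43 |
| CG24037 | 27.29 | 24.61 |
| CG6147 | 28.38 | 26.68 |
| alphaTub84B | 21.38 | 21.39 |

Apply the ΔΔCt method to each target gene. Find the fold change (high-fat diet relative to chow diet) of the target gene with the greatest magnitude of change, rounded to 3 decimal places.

6.453

CG13468: ΔΔCt = (31.43−21.39) − (32.18−21.38) = 10.04 − 10.80 = -0.76; fold change = 2^0.76 = 1.693
CG24037: ΔΔCt = (24.61−21.39) − (27.29−21.38) = 3.22 − 5.91 = -2.69; fold change = 2^2.69 = 6.453
CG6147: ΔΔCt = (26.68−21.39) − (28.38−21.38) = 5.29 − 7.00 = -1.71; fold change = 2^1.71 = 3.272
CG24037 has the largest |ΔΔCt| = 2.69.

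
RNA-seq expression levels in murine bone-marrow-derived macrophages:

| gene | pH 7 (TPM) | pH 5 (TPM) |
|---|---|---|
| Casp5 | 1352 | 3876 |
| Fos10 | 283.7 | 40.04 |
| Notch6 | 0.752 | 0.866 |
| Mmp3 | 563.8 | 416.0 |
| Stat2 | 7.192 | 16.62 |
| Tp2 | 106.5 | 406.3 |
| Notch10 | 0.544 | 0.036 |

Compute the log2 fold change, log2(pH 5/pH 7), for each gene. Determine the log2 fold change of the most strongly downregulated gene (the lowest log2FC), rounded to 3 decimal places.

log2(3876/1352) = 1.519  (Casp5)
log2(40.04/283.7) = -2.825  (Fos10)
log2(0.866/0.752) = 0.204  (Notch6)
log2(416.0/563.8) = -0.439  (Mmp3)
log2(16.62/7.192) = 1.208  (Stat2)
log2(406.3/106.5) = 1.932  (Tp2)
log2(0.036/0.544) = -3.918  (Notch10)
Notch10 is most strongly downregulated.

-3.918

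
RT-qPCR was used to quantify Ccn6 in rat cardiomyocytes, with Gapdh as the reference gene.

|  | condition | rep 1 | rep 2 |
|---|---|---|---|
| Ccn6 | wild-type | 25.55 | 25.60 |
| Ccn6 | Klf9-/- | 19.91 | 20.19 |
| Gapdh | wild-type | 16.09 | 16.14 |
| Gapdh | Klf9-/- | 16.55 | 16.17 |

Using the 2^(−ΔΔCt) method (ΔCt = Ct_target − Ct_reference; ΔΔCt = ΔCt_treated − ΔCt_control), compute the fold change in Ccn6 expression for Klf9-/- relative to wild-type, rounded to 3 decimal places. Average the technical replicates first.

Mean Ct: Ccn6 wild-type 25.575; Ccn6 Klf9-/- 20.050; Gapdh wild-type 16.115; Gapdh Klf9-/- 16.360
ΔCt(wild-type) = 25.575 − 16.115 = 9.460
ΔCt(Klf9-/-) = 20.050 − 16.360 = 3.690
ΔΔCt = 3.690 − 9.460 = -5.770
Fold change = 2^(−(-5.770)) = 2^5.770 = 54.5686

54.569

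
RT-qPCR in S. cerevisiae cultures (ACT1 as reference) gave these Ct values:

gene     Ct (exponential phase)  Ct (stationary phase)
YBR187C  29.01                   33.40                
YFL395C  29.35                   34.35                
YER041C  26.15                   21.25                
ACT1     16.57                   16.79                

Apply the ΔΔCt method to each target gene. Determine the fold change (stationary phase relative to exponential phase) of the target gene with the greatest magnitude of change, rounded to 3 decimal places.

34.776

YBR187C: ΔΔCt = (33.40−16.79) − (29.01−16.57) = 16.61 − 12.44 = 4.17; fold change = 2^-4.17 = 0.056
YFL395C: ΔΔCt = (34.35−16.79) − (29.35−16.57) = 17.56 − 12.78 = 4.78; fold change = 2^-4.78 = 0.036
YER041C: ΔΔCt = (21.25−16.79) − (26.15−16.57) = 4.46 − 9.58 = -5.12; fold change = 2^5.12 = 34.776
YER041C has the largest |ΔΔCt| = 5.12.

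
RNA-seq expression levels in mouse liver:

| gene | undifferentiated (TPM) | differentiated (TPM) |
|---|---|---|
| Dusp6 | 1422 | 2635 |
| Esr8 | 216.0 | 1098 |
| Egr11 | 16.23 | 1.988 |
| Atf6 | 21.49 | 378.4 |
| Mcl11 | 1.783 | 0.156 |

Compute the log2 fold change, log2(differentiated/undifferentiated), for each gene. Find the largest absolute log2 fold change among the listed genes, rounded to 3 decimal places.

log2(2635/1422) = 0.890  (Dusp6)
log2(1098/216.0) = 2.346  (Esr8)
log2(1.988/16.23) = -3.029  (Egr11)
log2(378.4/21.49) = 4.138  (Atf6)
log2(0.156/1.783) = -3.515  (Mcl11)
The largest magnitude belongs to Atf6.

4.138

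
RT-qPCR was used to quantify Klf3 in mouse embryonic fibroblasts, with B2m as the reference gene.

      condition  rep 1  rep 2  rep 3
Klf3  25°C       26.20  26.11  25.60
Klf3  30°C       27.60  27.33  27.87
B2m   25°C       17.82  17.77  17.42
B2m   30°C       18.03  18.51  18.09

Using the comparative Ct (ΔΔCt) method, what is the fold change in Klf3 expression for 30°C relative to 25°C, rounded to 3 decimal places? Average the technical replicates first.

Mean Ct: Klf3 25°C 25.970; Klf3 30°C 27.600; B2m 25°C 17.670; B2m 30°C 18.210
ΔCt(25°C) = 25.970 − 17.670 = 8.300
ΔCt(30°C) = 27.600 − 18.210 = 9.390
ΔΔCt = 9.390 − 8.300 = 1.090
Fold change = 2^(−1.090) = 0.4698

0.470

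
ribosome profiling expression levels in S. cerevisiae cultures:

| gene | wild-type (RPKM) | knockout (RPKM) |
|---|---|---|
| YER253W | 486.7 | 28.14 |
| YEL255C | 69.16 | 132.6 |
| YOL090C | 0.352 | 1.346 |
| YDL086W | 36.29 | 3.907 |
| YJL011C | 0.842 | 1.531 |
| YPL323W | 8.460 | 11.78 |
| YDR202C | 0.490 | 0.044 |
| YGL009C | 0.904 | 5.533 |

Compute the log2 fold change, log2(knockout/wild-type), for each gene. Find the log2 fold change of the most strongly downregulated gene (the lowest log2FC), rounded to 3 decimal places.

-4.112

log2(28.14/486.7) = -4.112  (YER253W)
log2(132.6/69.16) = 0.939  (YEL255C)
log2(1.346/0.352) = 1.935  (YOL090C)
log2(3.907/36.29) = -3.215  (YDL086W)
log2(1.531/0.842) = 0.863  (YJL011C)
log2(11.78/8.460) = 0.478  (YPL323W)
log2(0.044/0.490) = -3.477  (YDR202C)
log2(5.533/0.904) = 2.614  (YGL009C)
YER253W is most strongly downregulated.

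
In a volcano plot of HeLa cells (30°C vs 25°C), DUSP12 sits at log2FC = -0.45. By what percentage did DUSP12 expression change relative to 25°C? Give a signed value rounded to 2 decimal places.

Fold change = 2^(-0.45) = 0.7320
Percent change = (FC − 1) × 100% = (0.7320 − 1) × 100 = -26.80%

-26.80%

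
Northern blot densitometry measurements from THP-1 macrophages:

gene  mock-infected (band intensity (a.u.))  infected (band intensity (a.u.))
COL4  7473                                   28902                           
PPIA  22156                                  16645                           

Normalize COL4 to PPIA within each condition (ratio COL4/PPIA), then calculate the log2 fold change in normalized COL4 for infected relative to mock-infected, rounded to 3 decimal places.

COL4/PPIA (mock-infected) = 7473 / 22156 = 0.33729
COL4/PPIA (infected) = 28902 / 16645 = 1.7364
Fold change = 1.7364 / 0.33729 = 5.1480
log2(5.1480) = 2.3640

2.364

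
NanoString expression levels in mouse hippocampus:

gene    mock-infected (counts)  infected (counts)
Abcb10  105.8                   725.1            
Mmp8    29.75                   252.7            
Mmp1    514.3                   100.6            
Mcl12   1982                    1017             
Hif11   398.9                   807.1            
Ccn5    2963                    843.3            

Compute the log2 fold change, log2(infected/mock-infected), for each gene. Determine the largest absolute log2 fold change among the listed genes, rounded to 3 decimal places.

3.086

log2(725.1/105.8) = 2.777  (Abcb10)
log2(252.7/29.75) = 3.086  (Mmp8)
log2(100.6/514.3) = -2.354  (Mmp1)
log2(1017/1982) = -0.963  (Mcl12)
log2(807.1/398.9) = 1.017  (Hif11)
log2(843.3/2963) = -1.813  (Ccn5)
The largest magnitude belongs to Mmp8.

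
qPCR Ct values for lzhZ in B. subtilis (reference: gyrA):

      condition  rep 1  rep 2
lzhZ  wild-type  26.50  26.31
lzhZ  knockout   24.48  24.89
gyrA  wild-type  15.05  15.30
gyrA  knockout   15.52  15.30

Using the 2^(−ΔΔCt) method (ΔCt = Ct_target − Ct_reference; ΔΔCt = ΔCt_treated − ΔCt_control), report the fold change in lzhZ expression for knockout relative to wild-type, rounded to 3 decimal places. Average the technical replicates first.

3.877

Mean Ct: lzhZ wild-type 26.405; lzhZ knockout 24.685; gyrA wild-type 15.175; gyrA knockout 15.410
ΔCt(wild-type) = 26.405 − 15.175 = 11.230
ΔCt(knockout) = 24.685 − 15.410 = 9.275
ΔΔCt = 9.275 − 11.230 = -1.955
Fold change = 2^(−(-1.955)) = 2^1.955 = 3.8772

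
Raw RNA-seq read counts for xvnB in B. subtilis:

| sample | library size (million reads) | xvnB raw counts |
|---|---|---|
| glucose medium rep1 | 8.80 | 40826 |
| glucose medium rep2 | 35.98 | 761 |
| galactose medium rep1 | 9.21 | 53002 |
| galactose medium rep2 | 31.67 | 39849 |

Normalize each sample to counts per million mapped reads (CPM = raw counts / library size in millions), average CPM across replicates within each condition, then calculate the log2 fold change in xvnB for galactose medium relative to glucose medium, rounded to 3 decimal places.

0.590

CPM(glucose medium rep1) = 40826 / 8.80 = 4639.3182
CPM(glucose medium rep2) = 761 / 35.98 = 21.1506
CPM(galactose medium rep1) = 53002 / 9.21 = 5754.8317
CPM(galactose medium rep2) = 39849 / 31.67 = 1258.2570
mean CPM(glucose medium) = 2330.2344; mean CPM(galactose medium) = 3506.5444
Fold change = 3506.5444 / 2330.2344 = 1.50480
log2(1.50480) = 0.5896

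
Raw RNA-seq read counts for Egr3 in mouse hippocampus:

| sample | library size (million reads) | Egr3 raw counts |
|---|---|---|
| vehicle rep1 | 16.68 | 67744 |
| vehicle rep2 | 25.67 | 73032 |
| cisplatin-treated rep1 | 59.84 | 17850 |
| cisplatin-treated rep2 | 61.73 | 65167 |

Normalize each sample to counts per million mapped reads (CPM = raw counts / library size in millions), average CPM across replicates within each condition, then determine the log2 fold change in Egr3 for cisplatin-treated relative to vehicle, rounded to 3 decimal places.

CPM(vehicle rep1) = 67744 / 16.68 = 4061.3909
CPM(vehicle rep2) = 73032 / 25.67 = 2845.0331
CPM(cisplatin-treated rep1) = 17850 / 59.84 = 298.2955
CPM(cisplatin-treated rep2) = 65167 / 61.73 = 1055.6780
mean CPM(vehicle) = 3453.2120; mean CPM(cisplatin-treated) = 676.9867
Fold change = 676.9867 / 3453.2120 = 0.19605
log2(0.19605) = -2.3507

-2.351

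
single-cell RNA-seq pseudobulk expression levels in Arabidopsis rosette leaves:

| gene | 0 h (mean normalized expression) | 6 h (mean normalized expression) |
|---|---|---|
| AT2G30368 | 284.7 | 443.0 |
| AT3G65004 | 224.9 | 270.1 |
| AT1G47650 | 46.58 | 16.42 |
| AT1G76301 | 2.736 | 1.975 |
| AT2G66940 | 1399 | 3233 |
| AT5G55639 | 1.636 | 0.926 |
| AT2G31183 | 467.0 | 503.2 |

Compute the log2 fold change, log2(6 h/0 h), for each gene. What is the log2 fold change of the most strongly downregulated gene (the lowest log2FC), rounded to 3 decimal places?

log2(443.0/284.7) = 0.638  (AT2G30368)
log2(270.1/224.9) = 0.264  (AT3G65004)
log2(16.42/46.58) = -1.504  (AT1G47650)
log2(1.975/2.736) = -0.470  (AT1G76301)
log2(3233/1399) = 1.208  (AT2G66940)
log2(0.926/1.636) = -0.821  (AT5G55639)
log2(503.2/467.0) = 0.108  (AT2G31183)
AT1G47650 is most strongly downregulated.

-1.504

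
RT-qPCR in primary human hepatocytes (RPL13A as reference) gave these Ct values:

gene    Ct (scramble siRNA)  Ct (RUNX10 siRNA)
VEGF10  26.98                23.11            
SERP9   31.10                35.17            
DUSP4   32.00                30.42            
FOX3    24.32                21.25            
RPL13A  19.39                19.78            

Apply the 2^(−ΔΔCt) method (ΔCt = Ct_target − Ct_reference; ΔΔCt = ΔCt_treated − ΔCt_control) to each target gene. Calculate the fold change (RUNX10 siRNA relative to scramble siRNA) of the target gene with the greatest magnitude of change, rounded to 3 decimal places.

19.160

VEGF10: ΔΔCt = (23.11−19.78) − (26.98−19.39) = 3.33 − 7.59 = -4.26; fold change = 2^4.26 = 19.160
SERP9: ΔΔCt = (35.17−19.78) − (31.10−19.39) = 15.39 − 11.71 = 3.68; fold change = 2^-3.68 = 0.078
DUSP4: ΔΔCt = (30.42−19.78) − (32.00−19.39) = 10.64 − 12.61 = -1.97; fold change = 2^1.97 = 3.918
FOX3: ΔΔCt = (21.25−19.78) − (24.32−19.39) = 1.47 − 4.93 = -3.46; fold change = 2^3.46 = 11.004
VEGF10 has the largest |ΔΔCt| = 4.26.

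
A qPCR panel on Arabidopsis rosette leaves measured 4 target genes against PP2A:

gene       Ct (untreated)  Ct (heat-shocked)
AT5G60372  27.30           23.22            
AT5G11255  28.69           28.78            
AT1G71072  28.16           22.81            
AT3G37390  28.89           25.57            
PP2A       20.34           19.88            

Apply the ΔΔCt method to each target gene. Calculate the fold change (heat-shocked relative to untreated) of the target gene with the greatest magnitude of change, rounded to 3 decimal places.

AT5G60372: ΔΔCt = (23.22−19.88) − (27.30−20.34) = 3.34 − 6.96 = -3.62; fold change = 2^3.62 = 12.295
AT5G11255: ΔΔCt = (28.78−19.88) − (28.69−20.34) = 8.90 − 8.35 = 0.55; fold change = 2^-0.55 = 0.683
AT1G71072: ΔΔCt = (22.81−19.88) − (28.16−20.34) = 2.93 − 7.82 = -4.89; fold change = 2^4.89 = 29.651
AT3G37390: ΔΔCt = (25.57−19.88) − (28.89−20.34) = 5.69 − 8.55 = -2.86; fold change = 2^2.86 = 7.260
AT1G71072 has the largest |ΔΔCt| = 4.89.

29.651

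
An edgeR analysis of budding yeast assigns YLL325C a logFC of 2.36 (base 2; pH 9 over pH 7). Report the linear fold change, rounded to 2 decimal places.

Fold change = 2^(2.36) = 5.134

5.13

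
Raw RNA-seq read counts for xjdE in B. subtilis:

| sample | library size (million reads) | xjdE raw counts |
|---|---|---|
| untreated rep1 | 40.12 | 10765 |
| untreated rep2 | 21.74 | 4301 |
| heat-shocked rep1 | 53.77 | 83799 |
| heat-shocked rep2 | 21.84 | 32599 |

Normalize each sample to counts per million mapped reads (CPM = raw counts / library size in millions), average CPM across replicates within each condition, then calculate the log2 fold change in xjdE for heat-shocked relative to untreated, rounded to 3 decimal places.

CPM(untreated rep1) = 10765 / 40.12 = 268.3200
CPM(untreated rep2) = 4301 / 21.74 = 197.8381
CPM(heat-shocked rep1) = 83799 / 53.77 = 1558.4713
CPM(heat-shocked rep2) = 32599 / 21.84 = 1492.6282
mean CPM(untreated) = 233.0791; mean CPM(heat-shocked) = 1525.5497
Fold change = 1525.5497 / 233.0791 = 6.54520
log2(6.54520) = 2.7104

2.710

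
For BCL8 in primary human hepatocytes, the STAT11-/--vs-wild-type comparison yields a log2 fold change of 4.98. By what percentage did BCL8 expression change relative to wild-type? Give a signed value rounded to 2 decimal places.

3055.94%

Fold change = 2^(4.98) = 31.5594
Percent change = (FC − 1) × 100% = (31.5594 − 1) × 100 = 3055.94%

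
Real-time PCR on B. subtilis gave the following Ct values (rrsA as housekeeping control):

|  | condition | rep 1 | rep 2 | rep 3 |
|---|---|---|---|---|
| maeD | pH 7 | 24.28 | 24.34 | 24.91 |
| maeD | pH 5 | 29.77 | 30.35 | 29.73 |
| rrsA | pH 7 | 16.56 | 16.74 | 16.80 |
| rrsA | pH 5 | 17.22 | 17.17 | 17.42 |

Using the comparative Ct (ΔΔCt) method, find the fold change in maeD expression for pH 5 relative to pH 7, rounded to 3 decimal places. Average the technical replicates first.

0.034

Mean Ct: maeD pH 7 24.510; maeD pH 5 29.950; rrsA pH 7 16.700; rrsA pH 5 17.270
ΔCt(pH 7) = 24.510 − 16.700 = 7.810
ΔCt(pH 5) = 29.950 − 17.270 = 12.680
ΔΔCt = 12.680 − 7.810 = 4.870
Fold change = 2^(−4.870) = 0.0342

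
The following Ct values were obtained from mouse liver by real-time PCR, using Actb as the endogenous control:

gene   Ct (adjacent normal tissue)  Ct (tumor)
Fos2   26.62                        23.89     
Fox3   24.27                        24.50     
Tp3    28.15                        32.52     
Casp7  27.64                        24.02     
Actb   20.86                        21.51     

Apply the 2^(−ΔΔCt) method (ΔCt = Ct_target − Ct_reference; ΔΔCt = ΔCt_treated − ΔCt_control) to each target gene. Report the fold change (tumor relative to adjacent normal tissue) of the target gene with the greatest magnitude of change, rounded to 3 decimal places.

19.293

Fos2: ΔΔCt = (23.89−21.51) − (26.62−20.86) = 2.38 − 5.76 = -3.38; fold change = 2^3.38 = 10.411
Fox3: ΔΔCt = (24.50−21.51) − (24.27−20.86) = 2.99 − 3.41 = -0.42; fold change = 2^0.42 = 1.338
Tp3: ΔΔCt = (32.52−21.51) − (28.15−20.86) = 11.01 − 7.29 = 3.72; fold change = 2^-3.72 = 0.076
Casp7: ΔΔCt = (24.02−21.51) − (27.64−20.86) = 2.51 − 6.78 = -4.27; fold change = 2^4.27 = 19.293
Casp7 has the largest |ΔΔCt| = 4.27.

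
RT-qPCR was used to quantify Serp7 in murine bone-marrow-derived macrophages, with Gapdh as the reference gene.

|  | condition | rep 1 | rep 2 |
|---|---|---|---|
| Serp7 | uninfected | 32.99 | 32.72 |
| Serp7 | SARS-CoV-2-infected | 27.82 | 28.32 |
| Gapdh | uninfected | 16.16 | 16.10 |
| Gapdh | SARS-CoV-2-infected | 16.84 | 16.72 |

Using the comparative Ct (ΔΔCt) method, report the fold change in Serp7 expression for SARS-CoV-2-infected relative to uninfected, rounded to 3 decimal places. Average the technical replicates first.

43.261

Mean Ct: Serp7 uninfected 32.855; Serp7 SARS-CoV-2-infected 28.070; Gapdh uninfected 16.130; Gapdh SARS-CoV-2-infected 16.780
ΔCt(uninfected) = 32.855 − 16.130 = 16.725
ΔCt(SARS-CoV-2-infected) = 28.070 − 16.780 = 11.290
ΔΔCt = 11.290 − 16.725 = -5.435
Fold change = 2^(−(-5.435)) = 2^5.435 = 43.2611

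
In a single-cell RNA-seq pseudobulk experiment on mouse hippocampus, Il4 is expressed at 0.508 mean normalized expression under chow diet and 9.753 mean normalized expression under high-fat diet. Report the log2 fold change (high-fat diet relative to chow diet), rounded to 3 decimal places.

Fold change = 9.753 / 0.508 = 19.1988
log2(19.1988) = 4.2629

4.263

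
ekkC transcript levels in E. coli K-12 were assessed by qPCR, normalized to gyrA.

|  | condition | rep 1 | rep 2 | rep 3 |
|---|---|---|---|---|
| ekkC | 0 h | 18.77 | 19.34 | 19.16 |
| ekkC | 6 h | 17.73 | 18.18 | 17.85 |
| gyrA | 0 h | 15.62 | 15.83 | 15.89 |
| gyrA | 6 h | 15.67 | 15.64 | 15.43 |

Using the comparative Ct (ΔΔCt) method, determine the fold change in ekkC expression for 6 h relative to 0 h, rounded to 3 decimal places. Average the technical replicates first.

Mean Ct: ekkC 0 h 19.090; ekkC 6 h 17.920; gyrA 0 h 15.780; gyrA 6 h 15.580
ΔCt(0 h) = 19.090 − 15.780 = 3.310
ΔCt(6 h) = 17.920 − 15.580 = 2.340
ΔΔCt = 2.340 − 3.310 = -0.970
Fold change = 2^(−(-0.970)) = 2^0.970 = 1.9588

1.959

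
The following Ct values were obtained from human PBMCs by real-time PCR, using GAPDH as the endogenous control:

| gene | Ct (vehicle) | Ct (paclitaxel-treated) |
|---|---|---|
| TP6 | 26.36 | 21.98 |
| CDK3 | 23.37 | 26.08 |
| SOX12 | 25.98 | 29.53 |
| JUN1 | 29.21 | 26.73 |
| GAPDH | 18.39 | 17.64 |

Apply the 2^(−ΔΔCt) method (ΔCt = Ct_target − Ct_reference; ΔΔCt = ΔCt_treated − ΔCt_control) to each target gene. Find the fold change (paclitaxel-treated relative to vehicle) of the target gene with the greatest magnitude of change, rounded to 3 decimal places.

0.051

TP6: ΔΔCt = (21.98−17.64) − (26.36−18.39) = 4.34 − 7.97 = -3.63; fold change = 2^3.63 = 12.381
CDK3: ΔΔCt = (26.08−17.64) − (23.37−18.39) = 8.44 − 4.98 = 3.46; fold change = 2^-3.46 = 0.091
SOX12: ΔΔCt = (29.53−17.64) − (25.98−18.39) = 11.89 − 7.59 = 4.30; fold change = 2^-4.30 = 0.051
JUN1: ΔΔCt = (26.73−17.64) − (29.21−18.39) = 9.09 − 10.82 = -1.73; fold change = 2^1.73 = 3.317
SOX12 has the largest |ΔΔCt| = 4.30.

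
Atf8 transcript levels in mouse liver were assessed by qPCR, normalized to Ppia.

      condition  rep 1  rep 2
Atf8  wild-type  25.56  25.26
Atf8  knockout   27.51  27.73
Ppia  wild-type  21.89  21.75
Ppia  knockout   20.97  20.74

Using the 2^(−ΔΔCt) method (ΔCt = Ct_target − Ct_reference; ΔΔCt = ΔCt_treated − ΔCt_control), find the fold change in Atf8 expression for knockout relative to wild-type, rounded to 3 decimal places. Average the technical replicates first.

0.111

Mean Ct: Atf8 wild-type 25.410; Atf8 knockout 27.620; Ppia wild-type 21.820; Ppia knockout 20.855
ΔCt(wild-type) = 25.410 − 21.820 = 3.590
ΔCt(knockout) = 27.620 − 20.855 = 6.765
ΔΔCt = 6.765 − 3.590 = 3.175
Fold change = 2^(−3.175) = 0.1107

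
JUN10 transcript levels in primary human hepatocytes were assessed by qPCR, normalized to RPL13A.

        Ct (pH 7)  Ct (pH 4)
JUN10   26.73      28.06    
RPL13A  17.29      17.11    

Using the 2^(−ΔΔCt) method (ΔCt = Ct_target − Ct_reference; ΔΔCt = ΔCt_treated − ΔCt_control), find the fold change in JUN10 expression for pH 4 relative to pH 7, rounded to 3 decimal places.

ΔCt(pH 7) = 26.730 − 17.290 = 9.440
ΔCt(pH 4) = 28.060 − 17.110 = 10.950
ΔΔCt = 10.950 − 9.440 = 1.510
Fold change = 2^(−1.510) = 0.3511

0.351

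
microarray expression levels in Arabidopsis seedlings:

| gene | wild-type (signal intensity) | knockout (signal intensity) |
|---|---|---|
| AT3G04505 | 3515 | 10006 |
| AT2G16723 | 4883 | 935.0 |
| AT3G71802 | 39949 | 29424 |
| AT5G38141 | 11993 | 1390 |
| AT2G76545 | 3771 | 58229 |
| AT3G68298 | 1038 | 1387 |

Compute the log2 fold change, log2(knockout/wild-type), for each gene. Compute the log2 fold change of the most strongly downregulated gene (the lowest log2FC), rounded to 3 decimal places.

-3.109

log2(10006/3515) = 1.509  (AT3G04505)
log2(935.0/4883) = -2.385  (AT2G16723)
log2(29424/39949) = -0.441  (AT3G71802)
log2(1390/11993) = -3.109  (AT5G38141)
log2(58229/3771) = 3.949  (AT2G76545)
log2(1387/1038) = 0.418  (AT3G68298)
AT5G38141 is most strongly downregulated.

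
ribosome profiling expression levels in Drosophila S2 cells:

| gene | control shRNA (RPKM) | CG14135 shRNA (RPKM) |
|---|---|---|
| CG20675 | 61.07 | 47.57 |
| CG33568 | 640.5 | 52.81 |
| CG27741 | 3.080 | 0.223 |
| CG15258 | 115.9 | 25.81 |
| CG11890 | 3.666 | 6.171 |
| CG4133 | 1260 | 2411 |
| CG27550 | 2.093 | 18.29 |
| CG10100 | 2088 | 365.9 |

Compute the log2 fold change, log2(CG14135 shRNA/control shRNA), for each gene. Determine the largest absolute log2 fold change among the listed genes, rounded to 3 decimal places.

log2(47.57/61.07) = -0.360  (CG20675)
log2(52.81/640.5) = -3.600  (CG33568)
log2(0.223/3.080) = -3.788  (CG27741)
log2(25.81/115.9) = -2.167  (CG15258)
log2(6.171/3.666) = 0.751  (CG11890)
log2(2411/1260) = 0.936  (CG4133)
log2(18.29/2.093) = 3.127  (CG27550)
log2(365.9/2088) = -2.513  (CG10100)
The largest magnitude belongs to CG27741.

3.788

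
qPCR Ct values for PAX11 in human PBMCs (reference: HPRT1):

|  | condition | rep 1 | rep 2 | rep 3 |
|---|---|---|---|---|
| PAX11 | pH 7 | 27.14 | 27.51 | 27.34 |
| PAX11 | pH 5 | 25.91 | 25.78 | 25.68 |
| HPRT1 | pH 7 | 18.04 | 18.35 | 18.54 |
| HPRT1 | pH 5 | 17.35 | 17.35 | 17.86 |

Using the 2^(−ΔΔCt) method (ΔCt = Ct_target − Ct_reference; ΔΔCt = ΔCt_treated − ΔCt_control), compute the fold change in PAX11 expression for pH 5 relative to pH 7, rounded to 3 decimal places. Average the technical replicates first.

Mean Ct: PAX11 pH 7 27.330; PAX11 pH 5 25.790; HPRT1 pH 7 18.310; HPRT1 pH 5 17.520
ΔCt(pH 7) = 27.330 − 18.310 = 9.020
ΔCt(pH 5) = 25.790 − 17.520 = 8.270
ΔΔCt = 8.270 − 9.020 = -0.750
Fold change = 2^(−(-0.750)) = 2^0.750 = 1.6818

1.682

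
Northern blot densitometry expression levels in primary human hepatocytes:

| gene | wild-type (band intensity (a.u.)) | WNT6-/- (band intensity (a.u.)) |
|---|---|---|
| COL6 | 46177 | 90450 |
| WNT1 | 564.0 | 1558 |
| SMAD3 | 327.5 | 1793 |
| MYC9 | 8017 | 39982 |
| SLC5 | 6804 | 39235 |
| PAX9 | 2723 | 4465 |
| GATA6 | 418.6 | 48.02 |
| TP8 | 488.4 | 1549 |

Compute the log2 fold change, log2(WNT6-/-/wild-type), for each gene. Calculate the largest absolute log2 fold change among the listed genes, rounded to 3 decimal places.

log2(90450/46177) = 0.970  (COL6)
log2(1558/564.0) = 1.466  (WNT1)
log2(1793/327.5) = 2.453  (SMAD3)
log2(39982/8017) = 2.318  (MYC9)
log2(39235/6804) = 2.528  (SLC5)
log2(4465/2723) = 0.713  (PAX9)
log2(48.02/418.6) = -3.124  (GATA6)
log2(1549/488.4) = 1.665  (TP8)
The largest magnitude belongs to GATA6.

3.124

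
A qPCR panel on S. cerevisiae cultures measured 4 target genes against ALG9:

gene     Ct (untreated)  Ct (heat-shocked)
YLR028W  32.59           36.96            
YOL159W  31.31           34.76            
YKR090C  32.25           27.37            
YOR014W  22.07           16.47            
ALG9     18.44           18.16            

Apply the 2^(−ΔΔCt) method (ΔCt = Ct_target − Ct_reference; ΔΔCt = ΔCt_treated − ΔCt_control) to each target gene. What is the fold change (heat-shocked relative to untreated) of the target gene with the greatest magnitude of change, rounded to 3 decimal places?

YLR028W: ΔΔCt = (36.96−18.16) − (32.59−18.44) = 18.80 − 14.15 = 4.65; fold change = 2^-4.65 = 0.040
YOL159W: ΔΔCt = (34.76−18.16) − (31.31−18.44) = 16.60 − 12.87 = 3.73; fold change = 2^-3.73 = 0.075
YKR090C: ΔΔCt = (27.37−18.16) − (32.25−18.44) = 9.21 − 13.81 = -4.60; fold change = 2^4.60 = 24.251
YOR014W: ΔΔCt = (16.47−18.16) − (22.07−18.44) = -1.69 − 3.63 = -5.32; fold change = 2^5.32 = 39.947
YOR014W has the largest |ΔΔCt| = 5.32.

39.947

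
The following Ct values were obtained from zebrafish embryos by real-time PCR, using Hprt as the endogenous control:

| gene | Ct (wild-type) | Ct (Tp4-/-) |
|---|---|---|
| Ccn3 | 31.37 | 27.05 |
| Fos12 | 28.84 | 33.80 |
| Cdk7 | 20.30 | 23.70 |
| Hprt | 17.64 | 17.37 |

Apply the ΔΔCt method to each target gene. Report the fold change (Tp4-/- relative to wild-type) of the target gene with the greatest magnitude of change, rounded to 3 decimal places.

Ccn3: ΔΔCt = (27.05−17.37) − (31.37−17.64) = 9.68 − 13.73 = -4.05; fold change = 2^4.05 = 16.564
Fos12: ΔΔCt = (33.80−17.37) − (28.84−17.64) = 16.43 − 11.20 = 5.23; fold change = 2^-5.23 = 0.027
Cdk7: ΔΔCt = (23.70−17.37) − (20.30−17.64) = 6.33 − 2.66 = 3.67; fold change = 2^-3.67 = 0.079
Fos12 has the largest |ΔΔCt| = 5.23.

0.027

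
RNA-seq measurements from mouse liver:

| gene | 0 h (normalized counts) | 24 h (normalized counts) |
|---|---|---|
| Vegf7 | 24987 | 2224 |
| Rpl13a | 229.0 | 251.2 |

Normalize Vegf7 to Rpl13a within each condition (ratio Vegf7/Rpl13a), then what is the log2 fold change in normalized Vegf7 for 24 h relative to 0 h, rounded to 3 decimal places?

-3.623

Vegf7/Rpl13a (0 h) = 24987 / 229.0 = 109.11
Vegf7/Rpl13a (24 h) = 2224 / 251.2 = 8.8535
Fold change = 8.8535 / 109.11 = 0.0811
log2(0.0811) = -3.6234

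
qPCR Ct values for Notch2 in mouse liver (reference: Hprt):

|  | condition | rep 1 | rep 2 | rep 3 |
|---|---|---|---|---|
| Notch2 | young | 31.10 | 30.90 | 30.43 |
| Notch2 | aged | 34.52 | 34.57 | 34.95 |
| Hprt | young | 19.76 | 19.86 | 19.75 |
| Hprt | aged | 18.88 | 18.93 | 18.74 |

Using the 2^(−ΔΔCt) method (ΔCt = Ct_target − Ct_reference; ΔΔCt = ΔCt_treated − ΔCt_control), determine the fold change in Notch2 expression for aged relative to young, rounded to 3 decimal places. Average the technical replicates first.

0.036

Mean Ct: Notch2 young 30.810; Notch2 aged 34.680; Hprt young 19.790; Hprt aged 18.850
ΔCt(young) = 30.810 − 19.790 = 11.020
ΔCt(aged) = 34.680 − 18.850 = 15.830
ΔΔCt = 15.830 − 11.020 = 4.810
Fold change = 2^(−4.810) = 0.0356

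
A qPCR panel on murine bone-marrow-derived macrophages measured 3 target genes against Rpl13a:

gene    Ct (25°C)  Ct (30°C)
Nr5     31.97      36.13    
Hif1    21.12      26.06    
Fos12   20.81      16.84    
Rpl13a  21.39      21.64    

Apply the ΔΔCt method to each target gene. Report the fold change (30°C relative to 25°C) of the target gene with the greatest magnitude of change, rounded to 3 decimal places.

0.039

Nr5: ΔΔCt = (36.13−21.64) − (31.97−21.39) = 14.49 − 10.58 = 3.91; fold change = 2^-3.91 = 0.067
Hif1: ΔΔCt = (26.06−21.64) − (21.12−21.39) = 4.42 − (-0.27) = 4.69; fold change = 2^-4.69 = 0.039
Fos12: ΔΔCt = (16.84−21.64) − (20.81−21.39) = -4.80 − (-0.58) = -4.22; fold change = 2^4.22 = 18.636
Hif1 has the largest |ΔΔCt| = 4.69.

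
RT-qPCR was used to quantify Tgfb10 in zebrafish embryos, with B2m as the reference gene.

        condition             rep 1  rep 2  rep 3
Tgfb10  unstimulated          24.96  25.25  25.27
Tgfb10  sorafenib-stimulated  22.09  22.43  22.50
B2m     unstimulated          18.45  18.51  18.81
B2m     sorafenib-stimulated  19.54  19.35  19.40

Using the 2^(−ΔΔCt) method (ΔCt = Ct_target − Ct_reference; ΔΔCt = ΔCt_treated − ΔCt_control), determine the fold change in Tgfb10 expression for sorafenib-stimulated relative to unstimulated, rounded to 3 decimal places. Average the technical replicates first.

12.641

Mean Ct: Tgfb10 unstimulated 25.160; Tgfb10 sorafenib-stimulated 22.340; B2m unstimulated 18.590; B2m sorafenib-stimulated 19.430
ΔCt(unstimulated) = 25.160 − 18.590 = 6.570
ΔCt(sorafenib-stimulated) = 22.340 − 19.430 = 2.910
ΔΔCt = 2.910 − 6.570 = -3.660
Fold change = 2^(−(-3.660)) = 2^3.660 = 12.6407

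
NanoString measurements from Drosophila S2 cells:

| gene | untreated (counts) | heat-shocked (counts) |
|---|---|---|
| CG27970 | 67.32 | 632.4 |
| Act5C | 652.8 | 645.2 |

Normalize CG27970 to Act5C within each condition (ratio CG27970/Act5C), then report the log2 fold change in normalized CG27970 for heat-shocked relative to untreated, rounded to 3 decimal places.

3.249

CG27970/Act5C (untreated) = 67.32 / 652.8 = 0.10312
CG27970/Act5C (heat-shocked) = 632.4 / 645.2 = 0.98016
Fold change = 0.98016 / 0.10312 = 9.5046
log2(9.5046) = 3.2486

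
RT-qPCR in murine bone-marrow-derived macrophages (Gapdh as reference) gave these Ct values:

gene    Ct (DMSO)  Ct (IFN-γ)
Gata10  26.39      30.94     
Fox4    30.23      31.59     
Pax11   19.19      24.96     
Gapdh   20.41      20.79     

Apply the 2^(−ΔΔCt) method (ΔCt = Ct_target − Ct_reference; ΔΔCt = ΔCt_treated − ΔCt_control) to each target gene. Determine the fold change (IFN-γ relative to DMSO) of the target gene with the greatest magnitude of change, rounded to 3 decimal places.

Gata10: ΔΔCt = (30.94−20.79) − (26.39−20.41) = 10.15 − 5.98 = 4.17; fold change = 2^-4.17 = 0.056
Fox4: ΔΔCt = (31.59−20.79) − (30.23−20.41) = 10.80 − 9.82 = 0.98; fold change = 2^-0.98 = 0.507
Pax11: ΔΔCt = (24.96−20.79) − (19.19−20.41) = 4.17 − (-1.22) = 5.39; fold change = 2^-5.39 = 0.024
Pax11 has the largest |ΔΔCt| = 5.39.

0.024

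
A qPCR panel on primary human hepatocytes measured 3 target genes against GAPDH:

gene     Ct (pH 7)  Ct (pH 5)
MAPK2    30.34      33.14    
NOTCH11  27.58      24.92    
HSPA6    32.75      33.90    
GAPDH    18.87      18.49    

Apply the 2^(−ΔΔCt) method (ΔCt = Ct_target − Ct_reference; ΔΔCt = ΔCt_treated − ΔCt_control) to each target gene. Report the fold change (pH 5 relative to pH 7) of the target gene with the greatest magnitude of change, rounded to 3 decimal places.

MAPK2: ΔΔCt = (33.14−18.49) − (30.34−18.87) = 14.65 − 11.47 = 3.18; fold change = 2^-3.18 = 0.110
NOTCH11: ΔΔCt = (24.92−18.49) − (27.58−18.87) = 6.43 − 8.71 = -2.28; fold change = 2^2.28 = 4.857
HSPA6: ΔΔCt = (33.90−18.49) − (32.75−18.87) = 15.41 − 13.88 = 1.53; fold change = 2^-1.53 = 0.346
MAPK2 has the largest |ΔΔCt| = 3.18.

0.110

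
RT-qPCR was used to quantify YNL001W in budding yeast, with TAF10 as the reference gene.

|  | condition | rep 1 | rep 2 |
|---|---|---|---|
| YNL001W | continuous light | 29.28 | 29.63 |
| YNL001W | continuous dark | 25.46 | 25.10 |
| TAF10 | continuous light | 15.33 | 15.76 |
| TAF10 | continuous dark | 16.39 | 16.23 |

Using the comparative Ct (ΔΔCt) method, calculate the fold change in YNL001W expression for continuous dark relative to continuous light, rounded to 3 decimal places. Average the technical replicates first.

30.696

Mean Ct: YNL001W continuous light 29.455; YNL001W continuous dark 25.280; TAF10 continuous light 15.545; TAF10 continuous dark 16.310
ΔCt(continuous light) = 29.455 − 15.545 = 13.910
ΔCt(continuous dark) = 25.280 − 16.310 = 8.970
ΔΔCt = 8.970 − 13.910 = -4.940
Fold change = 2^(−(-4.940)) = 2^4.940 = 30.6965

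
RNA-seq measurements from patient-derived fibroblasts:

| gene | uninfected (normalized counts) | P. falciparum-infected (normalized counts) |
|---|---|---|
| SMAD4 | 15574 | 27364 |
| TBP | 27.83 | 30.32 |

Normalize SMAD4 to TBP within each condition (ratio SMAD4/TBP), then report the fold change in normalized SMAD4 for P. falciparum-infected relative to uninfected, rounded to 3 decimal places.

1.613

SMAD4/TBP (uninfected) = 15574 / 27.83 = 559.61
SMAD4/TBP (P. falciparum-infected) = 27364 / 30.32 = 902.51
Fold change = 902.51 / 559.61 = 1.6127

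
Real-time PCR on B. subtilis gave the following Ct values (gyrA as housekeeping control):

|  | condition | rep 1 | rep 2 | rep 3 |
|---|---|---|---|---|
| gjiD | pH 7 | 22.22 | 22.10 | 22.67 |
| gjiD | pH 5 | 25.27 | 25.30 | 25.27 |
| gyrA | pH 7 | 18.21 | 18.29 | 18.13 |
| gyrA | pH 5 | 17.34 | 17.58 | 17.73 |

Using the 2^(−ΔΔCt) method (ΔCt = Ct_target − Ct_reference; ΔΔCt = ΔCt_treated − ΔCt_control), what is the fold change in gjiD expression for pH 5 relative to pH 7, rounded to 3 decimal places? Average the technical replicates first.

Mean Ct: gjiD pH 7 22.330; gjiD pH 5 25.280; gyrA pH 7 18.210; gyrA pH 5 17.550
ΔCt(pH 7) = 22.330 − 18.210 = 4.120
ΔCt(pH 5) = 25.280 − 17.550 = 7.730
ΔΔCt = 7.730 − 4.120 = 3.610
Fold change = 2^(−3.610) = 0.0819

0.082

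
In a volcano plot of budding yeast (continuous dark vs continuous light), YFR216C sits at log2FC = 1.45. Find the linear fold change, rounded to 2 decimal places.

2.73

Fold change = 2^(1.45) = 2.732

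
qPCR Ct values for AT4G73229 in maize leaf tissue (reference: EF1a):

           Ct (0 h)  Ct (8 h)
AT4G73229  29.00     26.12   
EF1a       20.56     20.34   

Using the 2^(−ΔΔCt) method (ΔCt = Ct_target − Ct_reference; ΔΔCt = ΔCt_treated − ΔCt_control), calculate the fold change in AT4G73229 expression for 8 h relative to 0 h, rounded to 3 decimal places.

6.320

ΔCt(0 h) = 29.000 − 20.560 = 8.440
ΔCt(8 h) = 26.120 − 20.340 = 5.780
ΔΔCt = 5.780 − 8.440 = -2.660
Fold change = 2^(−(-2.660)) = 2^2.660 = 6.3203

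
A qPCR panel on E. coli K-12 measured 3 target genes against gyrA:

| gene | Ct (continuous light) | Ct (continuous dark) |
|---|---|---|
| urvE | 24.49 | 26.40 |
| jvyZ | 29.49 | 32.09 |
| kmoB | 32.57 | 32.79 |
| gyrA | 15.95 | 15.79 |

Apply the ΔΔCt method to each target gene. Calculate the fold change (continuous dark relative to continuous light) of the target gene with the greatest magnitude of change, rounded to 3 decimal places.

0.148

urvE: ΔΔCt = (26.40−15.79) − (24.49−15.95) = 10.61 − 8.54 = 2.07; fold change = 2^-2.07 = 0.238
jvyZ: ΔΔCt = (32.09−15.79) − (29.49−15.95) = 16.30 − 13.54 = 2.76; fold change = 2^-2.76 = 0.148
kmoB: ΔΔCt = (32.79−15.79) − (32.57−15.95) = 17.00 − 16.62 = 0.38; fold change = 2^-0.38 = 0.768
jvyZ has the largest |ΔΔCt| = 2.76.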